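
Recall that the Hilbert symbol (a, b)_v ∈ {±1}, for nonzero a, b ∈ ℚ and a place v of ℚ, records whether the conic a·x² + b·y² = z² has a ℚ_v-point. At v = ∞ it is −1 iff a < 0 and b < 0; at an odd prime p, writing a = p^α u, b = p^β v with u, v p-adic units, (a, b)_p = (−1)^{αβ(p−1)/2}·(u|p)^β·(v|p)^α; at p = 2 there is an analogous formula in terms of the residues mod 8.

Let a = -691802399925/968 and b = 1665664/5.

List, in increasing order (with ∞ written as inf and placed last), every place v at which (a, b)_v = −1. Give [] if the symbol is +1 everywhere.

Mod squares: a ≡ -26, b ≡ 770. Check v ∈ {∞, 2, 3, 5, 7, 11, 13}.
v=13: a=13^7·(≡2), b=13^2·(≡3) mod 13; (2|13)=-1, (3|13)=+1; (−1)^{7·2·6}·(-1)^2·(+1)^7 = +1.
v=3: a=3^2·(≡1), b=3^0·(≡2) mod 3; (1|3)=+1, (2|3)=-1; (−1)^{2·0·1}·(+1)^0·(-1)^2 = +1.
v=11: a=11^-2·(≡7), b=11^1·(≡4) mod 11; (7|11)=-1, (4|11)=+1; (−1)^{-2·1·5}·(-1)^1·(+1)^-2 = -1.
v=7: a=7^2·(≡4), b=7^1·(≡3) mod 7; (4|7)=+1, (3|7)=-1; (−1)^{2·1·3}·(+1)^1·(-1)^2 = +1.
v=2: v_2(a)=-3, v_2(b)=7; units ≡ 3, 1 (mod 8); ε·ε+αω+βω = 1·0+-3·0+7·1 ≡ 1  ⇒  (a,b)_2 = -1.
v=5: a=5^2·(≡1), b=5^-1·(≡4) mod 5; (1|5)=+1, (4|5)=+1; (−1)^{2·-1·2}·(+1)^-1·(+1)^2 = +1.
v=∞: -26 < 0 and 770 > 0  ⇒  (a,b)_∞ = +1.
|Ram(-26, 770)| = 2, even; anisotropic at {2, 11}.

[2, 11]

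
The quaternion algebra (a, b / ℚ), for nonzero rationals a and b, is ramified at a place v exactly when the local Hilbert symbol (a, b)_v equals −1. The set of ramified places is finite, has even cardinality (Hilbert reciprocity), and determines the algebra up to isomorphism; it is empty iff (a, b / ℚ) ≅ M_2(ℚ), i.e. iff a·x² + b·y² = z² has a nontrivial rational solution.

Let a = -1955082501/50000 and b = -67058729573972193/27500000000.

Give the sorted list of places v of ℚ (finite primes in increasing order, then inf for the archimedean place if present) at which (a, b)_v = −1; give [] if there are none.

[5, 11, 23, inf]

(a, b) ≡ (-37145, -627) mod (ℚ^×)²; places V = {2, 3, 5, 11, 17, 19, 23, ∞}.
(a,b)_11: α=0, u≡7; β=-1, v≡3 (mod 11); (7|11)=-1, (3|11)=+1; sign (−1)^0·-1^-1·+1^0 = -1.
(a,b)_3: α=6, u≡1; β=11, v≡1 (mod 3); (1|3)=+1, (1|3)=+1; sign (−1)^0·+1^11·+1^6 = +1.
(a,b)_17: α=1, u≡15; β=2, v≡2 (mod 17); (15|17)=+1, (2|17)=+1; sign (−1)^0·+1^2·+1^1 = +1.
(a,b)_19: α=3, u≡12; β=5, v≡6 (mod 19); (12|19)=-1, (6|19)=+1; sign (−1)^1·-1^5·+1^3 = +1.
(a,b)_2: α=-4, β=-8; u≡7, v≡5 (mod 8); ε(u)ε(v)=1·0, αω(v)=-4·1, βω(u)=-8·0; sum ≡ 0  ⇒  +1.
(a,b)_∞: sgn(-37145)=−, sgn(-627)=−, so -1.
(a,b)_5: α=-5, u≡4; β=-10, v≡2 (mod 5); (4|5)=+1, (2|5)=-1; sign (−1)^0·+1^-10·-1^-5 = -1.
(a,b)_23: α=1, u≡13; β=2, v≡14 (mod 23); (13|23)=+1, (14|23)=-1; sign (−1)^0·+1^2·-1^1 = -1.
(-37145, -627 / ℚ) ramifies at {5, 11, 23, ∞}: a division algebra.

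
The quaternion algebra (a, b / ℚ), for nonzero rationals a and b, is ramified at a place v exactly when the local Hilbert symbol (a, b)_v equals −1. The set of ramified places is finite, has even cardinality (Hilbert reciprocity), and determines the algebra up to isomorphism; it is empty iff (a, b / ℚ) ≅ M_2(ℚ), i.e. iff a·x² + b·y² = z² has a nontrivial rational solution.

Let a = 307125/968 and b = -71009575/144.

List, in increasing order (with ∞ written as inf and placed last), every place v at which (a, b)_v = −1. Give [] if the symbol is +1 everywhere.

(a, b) ≡ (2730, -7) mod (ℚ^×)²; places V = {2, 3, 5, 7, 11, 13, ∞}.
(a,b)_7: α=1, u≡3; β=5, v≡6 (mod 7); (3|7)=-1, (6|7)=-1; sign (−1)^1·-1^5·-1^1 = -1.
(a,b)_11: α=-2, u≡2; β=0, v≡1 (mod 11); (2|11)=-1, (1|11)=+1; sign (−1)^0·-1^0·+1^-2 = +1.
(a,b)_5: α=3, u≡4; β=2, v≡3 (mod 5); (4|5)=+1, (3|5)=-1; sign (−1)^0·+1^2·-1^3 = -1.
(a,b)_3: α=3, u≡1; β=-2, v≡2 (mod 3); (1|3)=+1, (2|3)=-1; sign (−1)^0·+1^-2·-1^3 = -1.
(a,b)_13: α=1, u≡5; β=2, v≡11 (mod 13); (5|13)=-1, (11|13)=-1; sign (−1)^0·-1^2·-1^1 = -1.
(a,b)_∞: sgn(2730)=+, sgn(-7)=−, so +1.
(a,b)_2: α=-3, β=-4; u≡5, v≡1 (mod 8); ε(u)ε(v)=0·0, αω(v)=-3·0, βω(u)=-4·1; sum ≡ 0  ⇒  +1.
(2730, -7 / ℚ) ramifies at {3, 5, 7, 13}: a division algebra.

[3, 5, 7, 13]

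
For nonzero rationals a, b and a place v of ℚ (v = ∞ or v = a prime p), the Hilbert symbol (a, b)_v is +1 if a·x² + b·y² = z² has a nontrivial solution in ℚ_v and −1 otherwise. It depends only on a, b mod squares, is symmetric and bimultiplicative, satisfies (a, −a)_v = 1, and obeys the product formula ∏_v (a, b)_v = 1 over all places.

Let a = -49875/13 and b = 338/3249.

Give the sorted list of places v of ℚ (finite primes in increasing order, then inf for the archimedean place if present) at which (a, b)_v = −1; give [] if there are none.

[3, 5, 13, 19]

(a, b) ≡ (-25935, 2) mod (ℚ^×)²; places V = {2, 3, 5, 7, 13, 19, ∞}.
(a,b)_7: α=1, u≡6; β=0, v≡2 (mod 7); (6|7)=-1, (2|7)=+1; sign (−1)^0·-1^0·+1^1 = +1.
(a,b)_∞: sgn(-25935)=−, sgn(2)=+, so +1.
(a,b)_3: α=1, u≡1; β=-2, v≡2 (mod 3); (1|3)=+1, (2|3)=-1; sign (−1)^0·+1^-2·-1^1 = -1.
(a,b)_2: α=0, β=1; u≡1, v≡1 (mod 8); ε(u)ε(v)=0·0, αω(v)=0·0, βω(u)=1·0; sum ≡ 0  ⇒  +1.
(a,b)_13: α=-1, u≡6; β=2, v≡11 (mod 13); (6|13)=-1, (11|13)=-1; sign (−1)^0·-1^2·-1^-1 = -1.
(a,b)_19: α=1, u≡10; β=-2, v≡8 (mod 19); (10|19)=-1, (8|19)=-1; sign (−1)^0·-1^-2·-1^1 = -1.
(a,b)_5: α=3, u≡2; β=0, v≡2 (mod 5); (2|5)=-1, (2|5)=-1; sign (−1)^0·-1^0·-1^3 = -1.
(-25935, 2 / ℚ) ramifies at {3, 5, 13, 19}: a division algebra.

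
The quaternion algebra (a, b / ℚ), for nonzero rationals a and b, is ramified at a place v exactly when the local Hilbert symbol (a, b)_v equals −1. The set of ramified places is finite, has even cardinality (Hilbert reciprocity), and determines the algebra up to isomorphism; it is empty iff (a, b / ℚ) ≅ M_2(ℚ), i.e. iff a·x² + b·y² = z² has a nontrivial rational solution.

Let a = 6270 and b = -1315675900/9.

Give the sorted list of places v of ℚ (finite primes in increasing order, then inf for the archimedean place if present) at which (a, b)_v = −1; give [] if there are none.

(a, b) ≡ (6270, -24871) mod (ℚ^×)²; places V = {2, 3, 5, 7, 11, 17, 19, 23, ∞}.
(a,b)_5: α=1, u≡4; β=2, v≡1 (mod 5); (4|5)=+1, (1|5)=+1; sign (−1)^0·+1^2·+1^1 = +1.
(a,b)_2: α=1, β=2; u≡7, v≡1 (mod 8); ε(u)ε(v)=1·0, αω(v)=1·0, βω(u)=2·0; sum ≡ 0  ⇒  +1.
(a,b)_23: α=0, u≡14; β=2, v≡21 (mod 23); (14|23)=-1, (21|23)=-1; sign (−1)^0·-1^2·-1^0 = +1.
(a,b)_3: α=1, u≡2; β=-2, v≡2 (mod 3); (2|3)=-1, (2|3)=-1; sign (−1)^0·-1^-2·-1^1 = -1.
(a,b)_7: α=0, u≡5; β=1, v≡5 (mod 7); (5|7)=-1, (5|7)=-1; sign (−1)^0·-1^1·-1^0 = -1.
(a,b)_∞: sgn(6270)=+, sgn(-24871)=−, so +1.
(a,b)_19: α=1, u≡7; β=1, v≡3 (mod 19); (7|19)=+1, (3|19)=-1; sign (−1)^1·+1^1·-1^1 = +1.
(a,b)_11: α=1, u≡9; β=1, v≡3 (mod 11); (9|11)=+1, (3|11)=+1; sign (−1)^1·+1^1·+1^1 = -1.
(a,b)_17: α=0, u≡14; β=1, v≡8 (mod 17); (14|17)=-1, (8|17)=+1; sign (−1)^0·-1^1·+1^0 = -1.
|Ram(6270, -24871)| = 4, even; anisotropic at {3, 7, 11, 17}.

[3, 7, 11, 17]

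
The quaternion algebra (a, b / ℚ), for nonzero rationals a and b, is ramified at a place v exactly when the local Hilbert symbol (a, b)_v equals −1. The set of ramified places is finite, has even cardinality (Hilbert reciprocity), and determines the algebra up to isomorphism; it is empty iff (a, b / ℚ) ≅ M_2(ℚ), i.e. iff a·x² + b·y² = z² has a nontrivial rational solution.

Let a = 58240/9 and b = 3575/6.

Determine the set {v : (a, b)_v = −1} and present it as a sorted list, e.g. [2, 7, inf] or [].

[2, 5, 11, 13]

(a, b) ≡ (910, 858) mod (ℚ^×)²; places V = {2, 3, 5, 7, 11, 13, ∞}.
(a,b)_∞: sgn(910)=+, sgn(858)=+, so +1.
(a,b)_2: α=7, β=-1; u≡7, v≡5 (mod 8); ε(u)ε(v)=1·0, αω(v)=7·1, βω(u)=-1·0; sum ≡ 1  ⇒  -1.
(a,b)_13: α=1, u≡11; β=1, v≡9 (mod 13); (11|13)=-1, (9|13)=+1; sign (−1)^0·-1^1·+1^1 = -1.
(a,b)_11: α=0, u≡8; β=1, v≡1 (mod 11); (8|11)=-1, (1|11)=+1; sign (−1)^0·-1^1·+1^0 = -1.
(a,b)_3: α=-2, u≡1; β=-1, v≡1 (mod 3); (1|3)=+1, (1|3)=+1; sign (−1)^0·+1^-1·+1^-2 = +1.
(a,b)_5: α=1, u≡2; β=2, v≡3 (mod 5); (2|5)=-1, (3|5)=-1; sign (−1)^0·-1^2·-1^1 = -1.
(a,b)_7: α=1, u≡2; β=0, v≡2 (mod 7); (2|7)=+1, (2|7)=+1; sign (−1)^0·+1^0·+1^1 = +1.
|Ram(910, 858)| = 4, even; anisotropic at {2, 5, 11, 13}.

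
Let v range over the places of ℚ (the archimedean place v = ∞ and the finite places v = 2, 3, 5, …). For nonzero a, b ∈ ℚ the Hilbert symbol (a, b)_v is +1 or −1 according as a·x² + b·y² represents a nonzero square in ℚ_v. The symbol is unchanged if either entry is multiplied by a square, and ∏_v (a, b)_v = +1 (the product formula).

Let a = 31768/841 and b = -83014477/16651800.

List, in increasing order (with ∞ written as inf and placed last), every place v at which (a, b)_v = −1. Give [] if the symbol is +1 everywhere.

[2, 11]

(a, b) ≡ (22, -286) mod (ℚ^×)²; places V = {2, 3, 5, 7, 11, 13, 19, 29, ∞}.
(a,b)_5: α=0, u≡3; β=-2, v≡4 (mod 5); (3|5)=-1, (4|5)=+1; sign (−1)^0·-1^-2·+1^0 = +1.
(a,b)_13: α=0, u≡1; β=1, v≡3 (mod 13); (1|13)=+1, (3|13)=+1; sign (−1)^0·+1^1·+1^0 = +1.
(a,b)_7: α=0, u≡2; β=2, v≡4 (mod 7); (2|7)=+1, (4|7)=+1; sign (−1)^0·+1^2·+1^0 = +1.
(a,b)_19: α=2, u≡10; β=4, v≡18 (mod 19); (10|19)=-1, (18|19)=-1; sign (−1)^0·-1^4·-1^2 = +1.
(a,b)_3: α=0, u≡1; β=-2, v≡2 (mod 3); (1|3)=+1, (2|3)=-1; sign (−1)^0·+1^-2·-1^0 = +1.
(a,b)_∞: sgn(22)=+, sgn(-286)=−, so +1.
(a,b)_2: α=3, β=-3; u≡3, v≡1 (mod 8); ε(u)ε(v)=1·0, αω(v)=3·0, βω(u)=-3·1; sum ≡ 1  ⇒  -1.
(a,b)_29: α=-2, u≡13; β=-2, v≡9 (mod 29); (13|29)=+1, (9|29)=+1; sign (−1)^0·+1^-2·+1^-2 = +1.
(a,b)_11: α=1, u≡10; β=-1, v≡2 (mod 11); (10|11)=-1, (2|11)=-1; sign (−1)^1·-1^-1·-1^1 = -1.
|Ram(22, -286)| = 2, even; anisotropic at {2, 11}.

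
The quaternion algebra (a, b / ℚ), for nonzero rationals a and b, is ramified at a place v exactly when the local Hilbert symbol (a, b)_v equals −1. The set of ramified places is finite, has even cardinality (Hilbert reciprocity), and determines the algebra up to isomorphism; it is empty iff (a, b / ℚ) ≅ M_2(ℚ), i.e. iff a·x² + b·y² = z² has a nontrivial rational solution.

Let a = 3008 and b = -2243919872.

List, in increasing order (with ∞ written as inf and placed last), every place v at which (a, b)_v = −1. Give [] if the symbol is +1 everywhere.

[]

Mod squares: a ≡ 47, b ≡ -62. Check v ∈ {∞, 2, 31, 47}.
v=47: a=47^1·(≡17), b=47^2·(≡3) mod 47; (17|47)=+1, (3|47)=+1; (−1)^{1·2·23}·(+1)^2·(+1)^1 = +1.
v=2: v_2(a)=6, v_2(b)=15; units ≡ 7, 1 (mod 8); ε·ε+αω+βω = 1·0+6·0+15·0 ≡ 0  ⇒  (a,b)_2 = +1.
v=31: a=31^0·(≡1), b=31^1·(≡23) mod 31; (1|31)=+1, (23|31)=-1; (−1)^{0·1·15}·(+1)^1·(-1)^0 = +1.
v=∞: 47 > 0 and -62 < 0  ⇒  (a,b)_∞ = +1.
Ram(a, b) = ∅: the form 47·x² + -62·y² − z² is isotropic over every ℚ_v, so by Hasse–Minkowski it is isotropic over ℚ.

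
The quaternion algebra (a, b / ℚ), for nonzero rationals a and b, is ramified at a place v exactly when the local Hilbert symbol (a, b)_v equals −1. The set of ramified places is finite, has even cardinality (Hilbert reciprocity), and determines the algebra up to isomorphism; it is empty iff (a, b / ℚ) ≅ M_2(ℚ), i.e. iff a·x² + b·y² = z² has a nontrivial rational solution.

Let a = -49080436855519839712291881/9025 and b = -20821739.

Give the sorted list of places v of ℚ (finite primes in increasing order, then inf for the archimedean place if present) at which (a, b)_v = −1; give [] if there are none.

Mod squares: a ≡ -16226609, b ≡ -20821739. Check v ∈ {∞, 2, 3, 5, 7, 19, 23, 29, 31, 37, 43, 47, 53}.
v=47: a=47^1·(≡43), b=47^0·(≡13) mod 47; (43|47)=-1, (13|47)=-1; (−1)^{1·0·23}·(-1)^0·(-1)^1 = -1.
v=31: a=31^3·(≡15), b=31^1·(≡8) mod 31; (15|31)=-1, (8|31)=+1; (−1)^{3·1·15}·(-1)^1·(+1)^3 = +1.
v=19: a=19^-2·(≡15), b=19^1·(≡1) mod 19; (15|19)=-1, (1|19)=+1; (−1)^{-2·1·9}·(-1)^1·(+1)^-2 = -1.
v=43: a=43^1·(≡20), b=43^0·(≡22) mod 43; (20|43)=-1, (22|43)=-1; (−1)^{1·0·21}·(-1)^0·(-1)^1 = -1.
v=5: a=5^-2·(≡4), b=5^0·(≡1) mod 5; (4|5)=+1, (1|5)=+1; (−1)^{-2·0·2}·(+1)^0·(+1)^-2 = +1.
v=3: a=3^2·(≡1), b=3^0·(≡1) mod 3; (1|3)=+1, (1|3)=+1; (−1)^{2·0·1}·(+1)^0·(+1)^2 = +1.
v=7: a=7^1·(≡6), b=7^0·(≡6) mod 7; (6|7)=-1, (6|7)=-1; (−1)^{1·0·3}·(-1)^0·(-1)^1 = -1.
v=29: a=29^2·(≡1), b=29^1·(≡20) mod 29; (1|29)=+1, (20|29)=+1; (−1)^{2·1·14}·(+1)^1·(+1)^2 = +1.
v=37: a=37^1·(≡10), b=37^0·(≡11) mod 37; (10|37)=+1, (11|37)=+1; (−1)^{1·0·18}·(+1)^0·(+1)^1 = +1.
v=∞: -16226609 < 0 and -20821739 < 0  ⇒  (a,b)_∞ = -1.
v=53: a=53^2·(≡34), b=53^1·(≡26) mod 53; (34|53)=-1, (26|53)=-1; (−1)^{2·1·26}·(-1)^1·(-1)^2 = -1.
v=2: v_2(a)=0, v_2(b)=0; units ≡ 7, 5 (mod 8); ε·ε+αω+βω = 1·0+0·1+0·0 ≡ 0  ⇒  (a,b)_2 = +1.
v=23: a=23^6·(≡3), b=23^1·(≡10) mod 23; (3|23)=+1, (10|23)=-1; (−1)^{6·1·11}·(+1)^1·(-1)^6 = +1.
|Ram(-16226609, -20821739)| = 6, even; anisotropic at {7, 19, 43, 47, 53, ∞}.

[7, 19, 43, 47, 53, inf]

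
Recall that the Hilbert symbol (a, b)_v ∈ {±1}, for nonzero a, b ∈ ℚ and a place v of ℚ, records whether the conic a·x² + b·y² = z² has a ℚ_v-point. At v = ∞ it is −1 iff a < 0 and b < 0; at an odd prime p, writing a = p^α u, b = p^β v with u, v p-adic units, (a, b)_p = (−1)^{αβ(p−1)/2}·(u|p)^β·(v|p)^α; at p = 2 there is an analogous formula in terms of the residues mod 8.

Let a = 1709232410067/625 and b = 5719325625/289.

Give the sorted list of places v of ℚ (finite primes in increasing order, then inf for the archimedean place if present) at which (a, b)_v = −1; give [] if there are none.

[7, 13]

Mod squares: a ≡ 245427, b ≡ 1209. Check v ∈ {∞, 2, 3, 5, 7, 13, 17, 29, 31}.
v=13: a=13^3·(≡10), b=13^1·(≡2) mod 13; (10|13)=+1, (2|13)=-1; (−1)^{3·1·6}·(+1)^1·(-1)^3 = -1.
v=5: a=5^-4·(≡2), b=5^4·(≡4) mod 5; (2|5)=-1, (4|5)=+1; (−1)^{-4·4·2}·(-1)^4·(+1)^-4 = +1.
v=29: a=29^3·(≡24), b=29^2·(≡20) mod 29; (24|29)=+1, (20|29)=+1; (−1)^{3·2·14}·(+1)^2·(+1)^3 = +1.
v=17: a=17^0·(≡8), b=17^-2·(≡2) mod 17; (8|17)=+1, (2|17)=+1; (−1)^{0·-2·8}·(+1)^-2·(+1)^0 = +1.
v=∞: 245427 > 0 and 1209 > 0  ⇒  (a,b)_∞ = +1.
v=7: a=7^3·(≡6), b=7^0·(≡3) mod 7; (6|7)=-1, (3|7)=-1; (−1)^{3·0·3}·(-1)^0·(-1)^3 = -1.
v=2: v_2(a)=0, v_2(b)=0; units ≡ 3, 1 (mod 8); ε·ε+αω+βω = 1·0+0·0+0·1 ≡ 0  ⇒  (a,b)_2 = +1.
v=3: a=3^1·(≡2), b=3^3·(≡1) mod 3; (2|3)=-1, (1|3)=+1; (−1)^{1·3·1}·(-1)^3·(+1)^1 = +1.
v=31: a=31^1·(≡26), b=31^1·(≡20) mod 31; (26|31)=-1, (20|31)=+1; (−1)^{1·1·15}·(-1)^1·(+1)^1 = +1.
(245427, 1209 / ℚ) ramifies at {7, 13}: a division algebra.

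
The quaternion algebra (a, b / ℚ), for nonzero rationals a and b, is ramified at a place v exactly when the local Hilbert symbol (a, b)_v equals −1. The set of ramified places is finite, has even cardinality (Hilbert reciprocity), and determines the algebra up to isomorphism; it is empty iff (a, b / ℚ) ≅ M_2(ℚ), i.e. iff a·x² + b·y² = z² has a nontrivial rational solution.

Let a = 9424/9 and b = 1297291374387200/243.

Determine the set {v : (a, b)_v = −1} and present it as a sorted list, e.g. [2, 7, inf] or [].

[2, 31]

Mod squares: a ≡ 589, b ≡ 114. Check v ∈ {∞, 2, 3, 5, 19, 31}.
v=19: a=19^1·(≡15), b=19^3·(≡16) mod 19; (15|19)=-1, (16|19)=+1; (−1)^{1·3·9}·(-1)^3·(+1)^1 = +1.
v=2: v_2(a)=4, v_2(b)=13; units ≡ 5, 1 (mod 8); ε·ε+αω+βω = 0·0+4·0+13·1 ≡ 1  ⇒  (a,b)_2 = -1.
v=31: a=31^1·(≡20), b=31^4·(≡21) mod 31; (20|31)=+1, (21|31)=-1; (−1)^{1·4·15}·(+1)^4·(-1)^1 = -1.
v=∞: 589 > 0 and 114 > 0  ⇒  (a,b)_∞ = +1.
v=5: a=5^0·(≡1), b=5^2·(≡1) mod 5; (1|5)=+1, (1|5)=+1; (−1)^{0·2·2}·(+1)^2·(+1)^0 = +1.
v=3: a=3^-2·(≡1), b=3^-5·(≡2) mod 3; (1|3)=+1, (2|3)=-1; (−1)^{-2·-5·1}·(+1)^-5·(-1)^-2 = +1.
(589, 114 / ℚ) ramifies at {2, 31}: a division algebra.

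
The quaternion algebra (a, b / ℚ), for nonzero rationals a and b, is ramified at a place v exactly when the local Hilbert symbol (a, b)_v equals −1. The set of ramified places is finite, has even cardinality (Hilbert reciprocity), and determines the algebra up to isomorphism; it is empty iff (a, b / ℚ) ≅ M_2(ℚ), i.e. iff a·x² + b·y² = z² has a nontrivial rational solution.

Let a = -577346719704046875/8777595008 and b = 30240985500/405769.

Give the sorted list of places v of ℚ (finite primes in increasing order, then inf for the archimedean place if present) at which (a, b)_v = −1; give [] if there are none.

[3, 5, 11, 17]

Mod squares: a ≡ -22, b ≡ 255. Check v ∈ {∞, 2, 3, 5, 7, 11, 13, 17}.
v=11: a=11^7·(≡4), b=11^4·(≡8) mod 11; (4|11)=+1, (8|11)=-1; (−1)^{7·4·5}·(+1)^4·(-1)^7 = -1.
v=3: a=3^8·(≡2), b=3^5·(≡1) mod 3; (2|3)=-1, (1|3)=+1; (−1)^{8·5·1}·(-1)^5·(+1)^8 = -1.
v=17: a=17^2·(≡3), b=17^1·(≡16) mod 17; (3|17)=-1, (16|17)=+1; (−1)^{2·1·8}·(-1)^1·(+1)^2 = -1.
v=5: a=5^6·(≡2), b=5^3·(≡1) mod 5; (2|5)=-1, (1|5)=+1; (−1)^{6·3·2}·(-1)^3·(+1)^6 = -1.
v=∞: -22 < 0 and 255 > 0  ⇒  (a,b)_∞ = +1.
v=7: a=7^-4·(≡6), b=7^-4·(≡5) mod 7; (6|7)=-1, (5|7)=-1; (−1)^{-4·-4·3}·(-1)^-4·(-1)^-4 = +1.
v=2: v_2(a)=-7, v_2(b)=2; units ≡ 5, 7 (mod 8); ε·ε+αω+βω = 0·1+-7·0+2·1 ≡ 0  ⇒  (a,b)_2 = +1.
v=13: a=13^-4·(≡10), b=13^-2·(≡7) mod 13; (10|13)=+1, (7|13)=-1; (−1)^{-4·-2·6}·(+1)^-2·(-1)^-4 = +1.
Ram(-22, 255) = {3, 5, 11, 17}; no ℚ_3-point on the conic.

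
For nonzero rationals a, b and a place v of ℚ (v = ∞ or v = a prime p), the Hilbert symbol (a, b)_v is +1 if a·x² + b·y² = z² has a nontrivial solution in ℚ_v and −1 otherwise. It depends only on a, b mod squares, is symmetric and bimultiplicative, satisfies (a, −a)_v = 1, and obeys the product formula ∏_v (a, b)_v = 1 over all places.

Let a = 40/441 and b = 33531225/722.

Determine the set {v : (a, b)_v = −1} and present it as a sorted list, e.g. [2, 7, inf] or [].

[2, 5, 7, 17]

(a, b) ≡ (10, 9282) mod (ℚ^×)²; places V = {2, 3, 5, 7, 13, 17, 19, ∞}.
(a,b)_7: α=-2, u≡6; β=1, v≡5 (mod 7); (6|7)=-1, (5|7)=-1; sign (−1)^0·-1^1·-1^-2 = -1.
(a,b)_5: α=1, u≡3; β=2, v≡2 (mod 5); (3|5)=-1, (2|5)=-1; sign (−1)^0·-1^2·-1^1 = -1.
(a,b)_17: α=0, u≡11; β=3, v≡1 (mod 17); (11|17)=-1, (1|17)=+1; sign (−1)^0·-1^3·+1^0 = -1.
(a,b)_2: α=3, β=-1; u≡5, v≡1 (mod 8); ε(u)ε(v)=0·0, αω(v)=3·0, βω(u)=-1·1; sum ≡ 1  ⇒  -1.
(a,b)_3: α=-2, u≡1; β=1, v≡1 (mod 3); (1|3)=+1, (1|3)=+1; sign (−1)^0·+1^1·+1^-2 = +1.
(a,b)_∞: sgn(10)=+, sgn(9282)=+, so +1.
(a,b)_19: α=0, u≡10; β=-2, v≡3 (mod 19); (10|19)=-1, (3|19)=-1; sign (−1)^0·-1^-2·-1^0 = +1.
(a,b)_13: α=0, u≡12; β=1, v≡3 (mod 13); (12|13)=+1, (3|13)=+1; sign (−1)^0·+1^1·+1^0 = +1.
|Ram(10, 9282)| = 4, even; anisotropic at {2, 5, 7, 17}.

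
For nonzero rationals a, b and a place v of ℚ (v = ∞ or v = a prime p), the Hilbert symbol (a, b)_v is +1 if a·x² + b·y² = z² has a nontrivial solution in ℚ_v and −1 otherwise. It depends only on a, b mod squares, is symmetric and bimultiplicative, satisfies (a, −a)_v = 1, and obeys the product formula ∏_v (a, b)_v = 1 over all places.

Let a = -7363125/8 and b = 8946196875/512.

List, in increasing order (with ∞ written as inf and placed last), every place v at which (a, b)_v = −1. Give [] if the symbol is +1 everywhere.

[2, 5]

(a, b) ≡ (-2618, 39270) mod (ℚ^×)²; places V = {2, 3, 5, 7, 11, 17, ∞}.
(a,b)_17: α=1, u≡15; β=1, v≡13 (mod 17); (15|17)=+1, (13|17)=+1; sign (−1)^0·+1^1·+1^1 = +1.
(a,b)_∞: sgn(-2618)=−, sgn(39270)=+, so +1.
(a,b)_3: α=2, u≡1; β=7, v≡1 (mod 3); (1|3)=+1, (1|3)=+1; sign (−1)^0·+1^7·+1^2 = +1.
(a,b)_5: α=4, u≡3; β=5, v≡4 (mod 5); (3|5)=-1, (4|5)=+1; sign (−1)^0·-1^5·+1^4 = -1.
(a,b)_11: α=1, u≡1; β=1, v≡8 (mod 11); (1|11)=+1, (8|11)=-1; sign (−1)^1·+1^1·-1^1 = +1.
(a,b)_2: α=-3, β=-9; u≡3, v≡3 (mod 8); ε(u)ε(v)=1·1, αω(v)=-3·1, βω(u)=-9·1; sum ≡ 1  ⇒  -1.
(a,b)_7: α=1, u≡1; β=1, v≡3 (mod 7); (1|7)=+1, (3|7)=-1; sign (−1)^1·+1^1·-1^1 = +1.
Ram(-2618, 39270) = {2, 5}; no ℚ_2-point on the conic.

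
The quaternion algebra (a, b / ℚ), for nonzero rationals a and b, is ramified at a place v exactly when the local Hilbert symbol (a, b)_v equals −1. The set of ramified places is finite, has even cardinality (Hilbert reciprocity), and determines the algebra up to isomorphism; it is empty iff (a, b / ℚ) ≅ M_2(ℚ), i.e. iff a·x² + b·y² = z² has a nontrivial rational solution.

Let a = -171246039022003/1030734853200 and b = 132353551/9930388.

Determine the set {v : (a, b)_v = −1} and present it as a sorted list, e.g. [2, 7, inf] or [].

[13, 17]

(a, b) ≡ (-384319, 10387) mod (ℚ^×)²; places V = {2, 3, 5, 11, 13, 17, 19, 23, 37, 47, ∞}.
(a,b)_13: α=-3, u≡4; β=-1, v≡2 (mod 13); (4|13)=+1, (2|13)=-1; sign (−1)^0·+1^-1·-1^-3 = -1.
(a,b)_5: α=-2, u≡4; β=0, v≡2 (mod 5); (4|5)=+1, (2|5)=-1; sign (−1)^0·+1^0·-1^-2 = +1.
(a,b)_11: α=4, u≡8; β=2, v≡4 (mod 11); (8|11)=-1, (4|11)=+1; sign (−1)^0·-1^2·+1^4 = +1.
(a,b)_2: α=-4, β=-2; u≡1, v≡3 (mod 8); ε(u)ε(v)=0·1, αω(v)=-4·1, βω(u)=-2·0; sum ≡ 0  ⇒  +1.
(a,b)_23: α=0, u≡11; β=-2, v≡7 (mod 23); (11|23)=-1, (7|23)=-1; sign (−1)^0·-1^-2·-1^0 = +1.
(a,b)_3: α=-2, u≡2; β=0, v≡1 (mod 3); (2|3)=-1, (1|3)=+1; sign (−1)^0·-1^0·+1^-2 = +1.
(a,b)_∞: sgn(-384319)=−, sgn(10387)=+, so +1.
(a,b)_17: α=3, u≡10; β=1, v≡8 (mod 17); (10|17)=-1, (8|17)=+1; sign (−1)^0·-1^1·+1^3 = -1.
(a,b)_19: α=-4, u≡18; β=-2, v≡3 (mod 19); (18|19)=-1, (3|19)=-1; sign (−1)^0·-1^-2·-1^-4 = +1.
(a,b)_47: α=1, u≡4; β=1, v≡43 (mod 47); (4|47)=+1, (43|47)=-1; sign (−1)^1·+1^1·-1^1 = +1.
(a,b)_37: α=3, u≡9; β=2, v≡30 (mod 37); (9|37)=+1, (30|37)=+1; sign (−1)^0·+1^2·+1^3 = +1.
|Ram(-384319, 10387)| = 2, even; anisotropic at {13, 17}.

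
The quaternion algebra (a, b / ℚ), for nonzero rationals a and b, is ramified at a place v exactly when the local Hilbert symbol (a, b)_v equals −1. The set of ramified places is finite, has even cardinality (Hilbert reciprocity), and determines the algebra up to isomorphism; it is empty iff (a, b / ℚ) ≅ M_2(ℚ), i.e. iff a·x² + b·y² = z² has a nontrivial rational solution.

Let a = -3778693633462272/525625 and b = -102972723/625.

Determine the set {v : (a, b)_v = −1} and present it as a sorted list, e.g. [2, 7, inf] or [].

(a, b) ≡ (-30597, -987) mod (ℚ^×)²; places V = {2, 3, 5, 7, 17, 19, 29, 31, 47, ∞}.
(a,b)_47: α=1, u≡21; β=1, v≡40 (mod 47); (21|47)=+1, (40|47)=-1; sign (−1)^1·+1^1·-1^1 = +1.
(a,b)_31: α=1, u≡16; β=0, v≡14 (mod 31); (16|31)=+1, (14|31)=+1; sign (−1)^0·+1^0·+1^1 = +1.
(a,b)_∞: sgn(-30597)=−, sgn(-987)=−, so -1.
(a,b)_3: α=1, u≡1; β=1, v≡1 (mod 3); (1|3)=+1, (1|3)=+1; sign (−1)^1·+1^1·+1^1 = -1.
(a,b)_7: α=1, u≡4; β=1, v≡3 (mod 7); (4|7)=+1, (3|7)=-1; sign (−1)^1·+1^1·-1^1 = +1.
(a,b)_5: α=-4, u≡3; β=-4, v≡2 (mod 5); (3|5)=-1, (2|5)=-1; sign (−1)^0·-1^-4·-1^-4 = +1.
(a,b)_17: α=4, u≡11; β=2, v≡1 (mod 17); (11|17)=-1, (1|17)=+1; sign (−1)^0·-1^2·+1^4 = +1.
(a,b)_19: α=2, u≡13; β=2, v≡17 (mod 19); (13|19)=-1, (17|19)=+1; sign (−1)^0·-1^2·+1^2 = +1.
(a,b)_2: α=12, β=0; u≡3, v≡5 (mod 8); ε(u)ε(v)=1·0, αω(v)=12·1, βω(u)=0·1; sum ≡ 0  ⇒  +1.
(a,b)_29: α=-2, u≡14; β=0, v≡28 (mod 29); (14|29)=-1, (28|29)=+1; sign (−1)^0·-1^0·+1^-2 = +1.
Ram(-30597, -987) = {3, ∞}; no ℚ_3-point on the conic.

[3, inf]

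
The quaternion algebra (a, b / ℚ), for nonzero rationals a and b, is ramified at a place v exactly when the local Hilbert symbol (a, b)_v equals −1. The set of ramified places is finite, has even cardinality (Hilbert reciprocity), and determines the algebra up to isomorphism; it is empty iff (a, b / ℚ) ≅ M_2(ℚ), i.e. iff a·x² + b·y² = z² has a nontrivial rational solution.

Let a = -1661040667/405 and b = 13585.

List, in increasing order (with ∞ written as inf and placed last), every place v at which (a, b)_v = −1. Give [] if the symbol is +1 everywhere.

Mod squares: a ≡ -49143215, b ≡ 13585. Check v ∈ {∞, 2, 3, 5, 11, 13, 19, 31, 37, 41}.
v=3: a=3^-4·(≡1), b=3^0·(≡1) mod 3; (1|3)=+1, (1|3)=+1; (−1)^{-4·0·1}·(+1)^0·(+1)^-4 = +1.
v=41: a=41^1·(≡37), b=41^0·(≡14) mod 41; (37|41)=+1, (14|41)=-1; (−1)^{1·0·20}·(+1)^0·(-1)^1 = -1.
v=5: a=5^-1·(≡3), b=5^1·(≡2) mod 5; (3|5)=-1, (2|5)=-1; (−1)^{-1·1·2}·(-1)^1·(-1)^-1 = +1.
v=∞: -49143215 < 0 and 13585 > 0  ⇒  (a,b)_∞ = +1.
v=37: a=37^1·(≡20), b=37^0·(≡6) mod 37; (20|37)=-1, (6|37)=-1; (−1)^{1·0·18}·(-1)^0·(-1)^1 = -1.
v=11: a=11^1·(≡10), b=11^1·(≡3) mod 11; (10|11)=-1, (3|11)=+1; (−1)^{1·1·5}·(-1)^1·(+1)^1 = +1.
v=13: a=13^2·(≡10), b=13^1·(≡5) mod 13; (10|13)=+1, (5|13)=-1; (−1)^{2·1·6}·(+1)^1·(-1)^2 = +1.
v=31: a=31^1·(≡12), b=31^0·(≡7) mod 31; (12|31)=-1, (7|31)=+1; (−1)^{1·0·15}·(-1)^0·(+1)^1 = +1.
v=19: a=19^1·(≡1), b=19^1·(≡12) mod 19; (1|19)=+1, (12|19)=-1; (−1)^{1·1·9}·(+1)^1·(-1)^1 = +1.
v=2: v_2(a)=0, v_2(b)=0; units ≡ 1, 1 (mod 8); ε·ε+αω+βω = 0·0+0·0+0·0 ≡ 0  ⇒  (a,b)_2 = +1.
|Ram(-49143215, 13585)| = 2, even; anisotropic at {37, 41}.

[37, 41]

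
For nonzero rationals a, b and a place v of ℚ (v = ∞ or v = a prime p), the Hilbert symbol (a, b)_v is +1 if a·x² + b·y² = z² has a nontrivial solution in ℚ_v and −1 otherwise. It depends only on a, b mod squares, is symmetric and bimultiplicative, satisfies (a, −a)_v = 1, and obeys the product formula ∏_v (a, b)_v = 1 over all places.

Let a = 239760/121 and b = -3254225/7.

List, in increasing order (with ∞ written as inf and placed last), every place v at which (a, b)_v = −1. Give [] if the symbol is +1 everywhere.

Mod squares: a ≡ 185, b ≡ -911183. Check v ∈ {∞, 2, 3, 5, 7, 11, 13, 17, 19, 31, 37}.
v=37: a=37^1·(≡19), b=37^0·(≡21) mod 37; (19|37)=-1, (21|37)=+1; (−1)^{1·0·18}·(-1)^0·(+1)^1 = +1.
v=2: v_2(a)=4, v_2(b)=0; units ≡ 1, 1 (mod 8); ε·ε+αω+βω = 0·0+4·0+0·0 ≡ 0  ⇒  (a,b)_2 = +1.
v=19: a=19^0·(≡8), b=19^1·(≡15) mod 19; (8|19)=-1, (15|19)=-1; (−1)^{0·1·9}·(-1)^1·(-1)^0 = -1.
v=∞: 185 > 0 and -911183 < 0  ⇒  (a,b)_∞ = +1.
v=3: a=3^4·(≡2), b=3^0·(≡1) mod 3; (2|3)=-1, (1|3)=+1; (−1)^{4·0·1}·(-1)^0·(+1)^4 = +1.
v=13: a=13^0·(≡10), b=13^1·(≡6) mod 13; (10|13)=+1, (6|13)=-1; (−1)^{0·1·6}·(+1)^1·(-1)^0 = +1.
v=31: a=31^0·(≡29), b=31^1·(≡12) mod 31; (29|31)=-1, (12|31)=-1; (−1)^{0·1·15}·(-1)^1·(-1)^0 = -1.
v=7: a=7^0·(≡5), b=7^-1·(≡5) mod 7; (5|7)=-1, (5|7)=-1; (−1)^{0·-1·3}·(-1)^-1·(-1)^0 = -1.
v=17: a=17^0·(≡13), b=17^1·(≡9) mod 17; (13|17)=+1, (9|17)=+1; (−1)^{0·1·8}·(+1)^1·(+1)^0 = +1.
v=5: a=5^1·(≡2), b=5^2·(≡3) mod 5; (2|5)=-1, (3|5)=-1; (−1)^{1·2·2}·(-1)^2·(-1)^1 = -1.
v=11: a=11^-2·(≡4), b=11^0·(≡10) mod 11; (4|11)=+1, (10|11)=-1; (−1)^{-2·0·5}·(+1)^0·(-1)^-2 = +1.
|Ram(185, -911183)| = 4, even; anisotropic at {5, 7, 19, 31}.

[5, 7, 19, 31]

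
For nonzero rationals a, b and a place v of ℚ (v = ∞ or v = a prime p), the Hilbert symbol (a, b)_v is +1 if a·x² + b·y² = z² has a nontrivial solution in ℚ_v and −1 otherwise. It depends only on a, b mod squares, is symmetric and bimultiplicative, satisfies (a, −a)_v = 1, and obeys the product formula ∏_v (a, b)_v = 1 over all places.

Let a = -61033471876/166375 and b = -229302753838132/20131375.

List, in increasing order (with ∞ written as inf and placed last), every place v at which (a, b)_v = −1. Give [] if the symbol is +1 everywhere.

[5, 13, 23, inf]

(a, b) ≡ (-59455, -772915) mod (ℚ^×)²; places V = {2, 5, 11, 13, 17, 23, 47, ∞}.
(a,b)_∞: sgn(-59455)=−, sgn(-772915)=−, so -1.
(a,b)_2: α=2, β=2; u≡1, v≡5 (mod 8); ε(u)ε(v)=0·0, αω(v)=2·1, βω(u)=2·0; sum ≡ 0  ⇒  +1.
(a,b)_47: α=1, u≡34; β=1, v≡38 (mod 47); (34|47)=+1, (38|47)=-1; sign (−1)^1·+1^1·-1^1 = +1.
(a,b)_23: α=1, u≡7; β=1, v≡17 (mod 23); (7|23)=-1, (17|23)=-1; sign (−1)^1·-1^1·-1^1 = -1.
(a,b)_17: α=4, u≡7; β=6, v≡3 (mod 17); (7|17)=-1, (3|17)=-1; sign (−1)^0·-1^6·-1^4 = +1.
(a,b)_5: α=-3, u≡4; β=-3, v≡3 (mod 5); (4|5)=+1, (3|5)=-1; sign (−1)^0·+1^-3·-1^-3 = -1.
(a,b)_11: α=-3, u≡2; β=-5, v≡1 (mod 11); (2|11)=-1, (1|11)=+1; sign (−1)^1·-1^-5·+1^-3 = +1.
(a,b)_13: α=2, u≡6; β=3, v≡11 (mod 13); (6|13)=-1, (11|13)=-1; sign (−1)^0·-1^3·-1^2 = -1.
|Ram(-59455, -772915)| = 4, even; anisotropic at {5, 13, 23, ∞}.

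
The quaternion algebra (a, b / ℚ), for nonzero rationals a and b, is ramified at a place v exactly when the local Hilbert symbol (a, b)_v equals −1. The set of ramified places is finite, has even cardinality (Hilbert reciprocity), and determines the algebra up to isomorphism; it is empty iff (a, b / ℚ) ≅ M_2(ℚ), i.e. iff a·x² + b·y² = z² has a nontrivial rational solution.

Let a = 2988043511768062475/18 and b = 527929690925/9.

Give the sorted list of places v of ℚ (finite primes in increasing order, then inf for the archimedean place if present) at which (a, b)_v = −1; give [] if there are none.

[2, 7]

Mod squares: a ≡ 7462, b ≡ 1517. Check v ∈ {∞, 2, 3, 5, 7, 13, 37, 41}.
v=7: a=7^3·(≡4), b=7^2·(≡3) mod 7; (4|7)=+1, (3|7)=-1; (−1)^{3·2·3}·(+1)^2·(-1)^3 = -1.
v=3: a=3^-2·(≡1), b=3^-2·(≡2) mod 3; (1|3)=+1, (2|3)=-1; (−1)^{-2·-2·1}·(+1)^-2·(-1)^-2 = +1.
v=2: v_2(a)=-1, v_2(b)=0; units ≡ 3, 5 (mod 8); ε·ε+αω+βω = 1·0+-1·1+0·1 ≡ 1  ⇒  (a,b)_2 = -1.
v=41: a=41^5·(≡5), b=41^3·(≡2) mod 41; (5|41)=+1, (2|41)=+1; (−1)^{5·3·20}·(+1)^3·(+1)^5 = +1.
v=13: a=13^3·(≡2), b=13^2·(≡12) mod 13; (2|13)=-1, (12|13)=+1; (−1)^{3·2·6}·(-1)^2·(+1)^3 = +1.
v=∞: 7462 > 0 and 1517 > 0  ⇒  (a,b)_∞ = +1.
v=5: a=5^2·(≡3), b=5^2·(≡3) mod 5; (3|5)=-1, (3|5)=-1; (−1)^{2·2·2}·(-1)^2·(-1)^2 = +1.
v=37: a=37^2·(≡10), b=37^1·(≡30) mod 37; (10|37)=+1, (30|37)=+1; (−1)^{2·1·18}·(+1)^1·(+1)^2 = +1.
|Ram(7462, 1517)| = 2, even; anisotropic at {2, 7}.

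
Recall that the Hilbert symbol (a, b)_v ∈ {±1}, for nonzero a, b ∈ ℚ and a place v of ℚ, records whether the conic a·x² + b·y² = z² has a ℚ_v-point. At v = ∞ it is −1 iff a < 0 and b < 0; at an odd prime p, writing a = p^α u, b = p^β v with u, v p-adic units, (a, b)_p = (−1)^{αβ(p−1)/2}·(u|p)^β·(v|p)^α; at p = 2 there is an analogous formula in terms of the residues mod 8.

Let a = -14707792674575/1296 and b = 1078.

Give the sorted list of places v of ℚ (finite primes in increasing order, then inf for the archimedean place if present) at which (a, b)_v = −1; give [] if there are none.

Mod squares: a ≡ -143, b ≡ 22. Check v ∈ {∞, 2, 3, 5, 7, 11, 13, 17}.
v=5: a=5^2·(≡2), b=5^0·(≡3) mod 5; (2|5)=-1, (3|5)=-1; (−1)^{2·0·2}·(-1)^0·(-1)^2 = +1.
v=11: a=11^3·(≡3), b=11^1·(≡10) mod 11; (3|11)=+1, (10|11)=-1; (−1)^{3·1·5}·(+1)^1·(-1)^3 = +1.
v=13: a=13^1·(≡7), b=13^0·(≡12) mod 13; (7|13)=-1, (12|13)=+1; (−1)^{1·0·6}·(-1)^0·(+1)^1 = +1.
v=7: a=7^6·(≡1), b=7^2·(≡1) mod 7; (1|7)=+1, (1|7)=+1; (−1)^{6·2·3}·(+1)^2·(+1)^6 = +1.
v=2: v_2(a)=-4, v_2(b)=1; units ≡ 1, 3 (mod 8); ε·ε+αω+βω = 0·1+-4·1+1·0 ≡ 0  ⇒  (a,b)_2 = +1.
v=∞: -143 < 0 and 22 > 0  ⇒  (a,b)_∞ = +1.
v=3: a=3^-4·(≡1), b=3^0·(≡1) mod 3; (1|3)=+1, (1|3)=+1; (−1)^{-4·0·1}·(+1)^0·(+1)^-4 = +1.
v=17: a=17^2·(≡3), b=17^0·(≡7) mod 17; (3|17)=-1, (7|17)=-1; (−1)^{2·0·8}·(-1)^0·(-1)^2 = +1.
Ram(a, b) = ∅: the form -143·x² + 22·y² − z² is isotropic over every ℚ_v, so by Hasse–Minkowski it is isotropic over ℚ.

[]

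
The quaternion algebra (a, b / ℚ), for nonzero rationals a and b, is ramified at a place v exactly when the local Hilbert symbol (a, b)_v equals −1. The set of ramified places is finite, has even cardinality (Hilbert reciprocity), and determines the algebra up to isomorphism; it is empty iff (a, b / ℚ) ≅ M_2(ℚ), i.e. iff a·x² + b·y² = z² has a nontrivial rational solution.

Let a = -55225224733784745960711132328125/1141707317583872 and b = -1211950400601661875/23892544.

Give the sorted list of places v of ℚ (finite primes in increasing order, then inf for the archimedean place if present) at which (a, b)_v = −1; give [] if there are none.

Mod squares: a ≡ -42, b ≡ -11. Check v ∈ {∞, 2, 3, 5, 7, 11, 13, 17, 23, 47}.
v=13: a=13^-4·(≡10), b=13^-2·(≡2) mod 13; (10|13)=+1, (2|13)=-1; (−1)^{-4·-2·6}·(+1)^-2·(-1)^-4 = +1.
v=5: a=5^6·(≡3), b=5^4·(≡4) mod 5; (3|5)=-1, (4|5)=+1; (−1)^{6·4·2}·(-1)^4·(+1)^6 = +1.
v=47: a=47^-4·(≡23), b=47^-2·(≡25) mod 47; (23|47)=-1, (25|47)=+1; (−1)^{-4·-2·23}·(-1)^-2·(+1)^-4 = +1.
v=7: a=7^11·(≡4), b=7^6·(≡5) mod 7; (4|7)=+1, (5|7)=-1; (−1)^{11·6·3}·(+1)^6·(-1)^11 = -1.
v=3: a=3^7·(≡1), b=3^4·(≡1) mod 3; (1|3)=+1, (1|3)=+1; (−1)^{7·4·1}·(+1)^4·(+1)^7 = +1.
v=2: v_2(a)=-13, v_2(b)=-6; units ≡ 3, 5 (mod 8); ε·ε+αω+βω = 1·0+-13·1+-6·1 ≡ 1  ⇒  (a,b)_2 = -1.
v=∞: -42 < 0 and -11 < 0  ⇒  (a,b)_∞ = -1.
v=17: a=17^6·(≡8), b=17^2·(≡3) mod 17; (8|17)=+1, (3|17)=-1; (−1)^{6·2·8}·(+1)^2·(-1)^6 = +1.
v=23: a=23^4·(≡16), b=23^2·(≡6) mod 23; (16|23)=+1, (6|23)=+1; (−1)^{4·2·11}·(+1)^2·(+1)^4 = +1.
v=11: a=11^2·(≡7), b=11^3·(≡6) mod 11; (7|11)=-1, (6|11)=-1; (−1)^{2·3·5}·(-1)^3·(-1)^2 = -1.
|Ram(-42, -11)| = 4, even; anisotropic at {2, 7, 11, ∞}.

[2, 7, 11, inf]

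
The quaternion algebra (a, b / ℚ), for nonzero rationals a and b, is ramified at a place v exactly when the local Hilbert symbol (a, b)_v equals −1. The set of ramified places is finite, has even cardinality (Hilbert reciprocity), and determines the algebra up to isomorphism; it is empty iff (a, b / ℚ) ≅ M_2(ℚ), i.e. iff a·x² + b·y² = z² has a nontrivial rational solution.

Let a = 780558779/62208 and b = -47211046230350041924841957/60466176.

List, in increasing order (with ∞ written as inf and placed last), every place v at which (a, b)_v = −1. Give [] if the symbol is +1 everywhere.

(a, b) ≡ (2337, -222053) mod (ℚ^×)²; places V = {2, 3, 7, 11, 13, 19, 29, 31, 41, ∞}.
(a,b)_19: α=1, u≡16; β=3, v≡11 (mod 19); (16|19)=+1, (11|19)=+1; sign (−1)^1·+1^3·+1^1 = -1.
(a,b)_41: α=1, u≡37; β=4, v≡38 (mod 41); (37|41)=+1, (38|41)=-1; sign (−1)^0·+1^4·-1^1 = -1.
(a,b)_29: α=0, u≡19; β=1, v≡22 (mod 29); (19|29)=-1, (22|29)=+1; sign (−1)^0·-1^1·+1^0 = -1.
(a,b)_31: α=0, u≡26; β=1, v≡29 (mod 31); (26|31)=-1, (29|31)=-1; sign (−1)^0·-1^1·-1^0 = -1.
(a,b)_∞: sgn(2337)=+, sgn(-222053)=−, so +1.
(a,b)_11: α=2, u≡5; β=6, v≡4 (mod 11); (5|11)=+1, (4|11)=+1; sign (−1)^0·+1^6·+1^2 = +1.
(a,b)_13: α=2, u≡4; β=1, v≡1 (mod 13); (4|13)=+1, (1|13)=+1; sign (−1)^0·+1^1·+1^2 = +1.
(a,b)_7: α=2, u≡3; β=6, v≡4 (mod 7); (3|7)=-1, (4|7)=+1; sign (−1)^0·-1^6·+1^2 = +1.
(a,b)_3: α=-5, u≡2; β=-10, v≡1 (mod 3); (2|3)=-1, (1|3)=+1; sign (−1)^0·-1^-10·+1^-5 = +1.
(a,b)_2: α=-8, β=-10; u≡1, v≡3 (mod 8); ε(u)ε(v)=0·1, αω(v)=-8·1, βω(u)=-10·0; sum ≡ 0  ⇒  +1.
|Ram(2337, -222053)| = 4, even; anisotropic at {19, 29, 31, 41}.

[19, 29, 31, 41]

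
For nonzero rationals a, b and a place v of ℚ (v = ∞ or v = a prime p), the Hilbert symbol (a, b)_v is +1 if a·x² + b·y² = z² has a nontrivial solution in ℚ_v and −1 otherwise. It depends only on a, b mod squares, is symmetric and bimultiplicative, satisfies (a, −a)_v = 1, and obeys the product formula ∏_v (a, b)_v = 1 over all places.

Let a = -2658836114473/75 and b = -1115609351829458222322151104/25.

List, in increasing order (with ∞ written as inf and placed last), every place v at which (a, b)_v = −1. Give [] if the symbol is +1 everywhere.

(a, b) ≡ (-10002531, -321339) mod (ℚ^×)²; places V = {2, 3, 5, 7, 11, 19, 43, 47, 53, ∞}.
(a,b)_∞: sgn(-10002531)=−, sgn(-321339)=−, so -1.
(a,b)_7: α=1, u≡3; β=2, v≡3 (mod 7); (3|7)=-1, (3|7)=-1; sign (−1)^0·-1^2·-1^1 = -1.
(a,b)_3: α=-1, u≡2; β=1, v≡2 (mod 3); (2|3)=-1, (2|3)=-1; sign (−1)^1·-1^1·-1^-1 = -1.
(a,b)_2: α=0, β=6; u≡5, v≡5 (mod 8); ε(u)ε(v)=0·0, αω(v)=0·1, βω(u)=6·1; sum ≡ 0  ⇒  +1.
(a,b)_11: α=1, u≡4; β=2, v≡5 (mod 11); (4|11)=+1, (5|11)=+1; sign (−1)^0·+1^2·+1^1 = +1.
(a,b)_19: α=3, u≡14; β=2, v≡18 (mod 19); (14|19)=-1, (18|19)=-1; sign (−1)^0·-1^2·-1^3 = -1.
(a,b)_53: α=1, u≡1; β=3, v≡50 (mod 53); (1|53)=+1, (50|53)=-1; sign (−1)^0·+1^3·-1^1 = -1.
(a,b)_5: α=-2, u≡4; β=-2, v≡1 (mod 5); (4|5)=+1, (1|5)=+1; sign (−1)^0·+1^-2·+1^-2 = +1.
(a,b)_43: α=1, u≡1; β=3, v≡36 (mod 43); (1|43)=+1, (36|43)=+1; sign (−1)^1·+1^3·+1^1 = -1.
(a,b)_47: α=2, u≡37; β=5, v≡12 (mod 47); (37|47)=+1, (12|47)=+1; sign (−1)^0·+1^5·+1^2 = +1.
(-10002531, -321339 / ℚ) ramifies at {3, 7, 19, 43, 53, ∞}: a division algebra.

[3, 7, 19, 43, 53, inf]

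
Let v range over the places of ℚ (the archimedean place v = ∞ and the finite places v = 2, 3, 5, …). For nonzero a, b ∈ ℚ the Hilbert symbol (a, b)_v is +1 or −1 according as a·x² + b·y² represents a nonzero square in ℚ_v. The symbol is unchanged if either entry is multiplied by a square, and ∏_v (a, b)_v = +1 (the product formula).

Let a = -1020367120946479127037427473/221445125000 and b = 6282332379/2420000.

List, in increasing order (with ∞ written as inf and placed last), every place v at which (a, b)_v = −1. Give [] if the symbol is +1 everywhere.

Mod squares: a ≡ -276834, b ≡ 92278. Check v ∈ {∞, 2, 3, 5, 11, 29, 37, 41, 43}.
v=37: a=37^3·(≡19), b=37^1·(≡19) mod 37; (19|37)=-1, (19|37)=-1; (−1)^{3·1·18}·(-1)^1·(-1)^3 = +1.
v=29: a=29^3·(≡5), b=29^1·(≡26) mod 29; (5|29)=+1, (26|29)=-1; (−1)^{3·1·14}·(+1)^1·(-1)^3 = -1.
v=41: a=41^6·(≡4), b=41^2·(≡35) mod 41; (4|41)=+1, (35|41)=-1; (−1)^{6·2·20}·(+1)^2·(-1)^6 = +1.
v=3: a=3^7·(≡2), b=3^4·(≡1) mod 3; (2|3)=-1, (1|3)=+1; (−1)^{7·4·1}·(-1)^4·(+1)^7 = +1.
v=∞: -276834 < 0 and 92278 > 0  ⇒  (a,b)_∞ = +1.
v=11: a=11^-6·(≡5), b=11^-2·(≡2) mod 11; (5|11)=+1, (2|11)=-1; (−1)^{-6·-2·5}·(+1)^-2·(-1)^-6 = +1.
v=5: a=5^-6·(≡4), b=5^-4·(≡2) mod 5; (4|5)=+1, (2|5)=-1; (−1)^{-6·-4·2}·(+1)^-4·(-1)^-6 = +1.
v=2: v_2(a)=-3, v_2(b)=-5; units ≡ 7, 3 (mod 8); ε·ε+αω+βω = 1·1+-3·1+-5·0 ≡ 0  ⇒  (a,b)_2 = +1.
v=43: a=43^3·(≡37), b=43^1·(≡42) mod 43; (37|43)=-1, (42|43)=-1; (−1)^{3·1·21}·(-1)^1·(-1)^3 = -1.
(-276834, 92278 / ℚ) ramifies at {29, 43}: a division algebra.

[29, 43]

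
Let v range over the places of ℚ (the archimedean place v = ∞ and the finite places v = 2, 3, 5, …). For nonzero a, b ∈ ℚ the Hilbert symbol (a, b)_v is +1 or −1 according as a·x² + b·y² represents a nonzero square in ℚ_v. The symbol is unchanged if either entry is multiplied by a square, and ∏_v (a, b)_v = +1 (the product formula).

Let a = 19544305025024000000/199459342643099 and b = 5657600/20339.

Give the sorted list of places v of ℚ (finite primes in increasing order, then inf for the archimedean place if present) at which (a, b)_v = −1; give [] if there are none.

Mod squares: a ≡ 46189, b ≡ 2431. Check v ∈ {∞, 2, 5, 7, 11, 13, 17, 19, 41, 43, 47}.
v=2: v_2(a)=20, v_2(b)=10; units ≡ 5, 7 (mod 8); ε·ε+αω+βω = 0·1+20·0+10·1 ≡ 0  ⇒  (a,b)_2 = +1.
v=19: a=19^1·(≡12), b=19^0·(≡3) mod 19; (12|19)=-1, (3|19)=-1; (−1)^{1·0·9}·(-1)^0·(-1)^1 = -1.
v=47: a=47^-2·(≡33), b=47^0·(≡6) mod 47; (33|47)=-1, (6|47)=+1; (−1)^{-2·0·23}·(-1)^0·(+1)^-2 = +1.
v=5: a=5^6·(≡4), b=5^2·(≡1) mod 5; (4|5)=+1, (1|5)=+1; (−1)^{6·2·2}·(+1)^2·(+1)^6 = +1.
v=43: a=43^-4·(≡33), b=43^-2·(≡16) mod 43; (33|43)=-1, (16|43)=+1; (−1)^{-4·-2·21}·(-1)^-2·(+1)^-4 = +1.
v=11: a=11^-1·(≡2), b=11^-1·(≡3) mod 11; (2|11)=-1, (3|11)=+1; (−1)^{-1·-1·5}·(-1)^-1·(+1)^-1 = +1.
v=41: a=41^2·(≡36), b=41^0·(≡17) mod 41; (36|41)=+1, (17|41)=-1; (−1)^{2·0·20}·(+1)^0·(-1)^2 = +1.
v=13: a=13^3·(≡12), b=13^1·(≡11) mod 13; (12|13)=+1, (11|13)=-1; (−1)^{3·1·6}·(+1)^1·(-1)^3 = -1.
v=∞: 46189 > 0 and 2431 > 0  ⇒  (a,b)_∞ = +1.
v=7: a=7^-4·(≡5), b=7^0·(≡1) mod 7; (5|7)=-1, (1|7)=+1; (−1)^{-4·0·3}·(-1)^0·(+1)^-4 = +1.
v=17: a=17^1·(≡10), b=17^1·(≡6) mod 17; (10|17)=-1, (6|17)=-1; (−1)^{1·1·8}·(-1)^1·(-1)^1 = +1.
|Ram(46189, 2431)| = 2, even; anisotropic at {13, 19}.

[13, 19]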